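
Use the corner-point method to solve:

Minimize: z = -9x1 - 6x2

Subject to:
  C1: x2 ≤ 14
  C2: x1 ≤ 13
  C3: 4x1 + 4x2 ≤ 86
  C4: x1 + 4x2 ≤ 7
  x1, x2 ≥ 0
Each vertex is the intersection of two constraint boundaries that also satisfies all remaining constraints:
  x1 = 0 and x2 = 0 → (0, 0)
  x1 + 4x2 = 7 and x2 = 0 → (7, 0)
  x1 + 4x2 = 7 and x1 = 0 → (0, 1.75)

Evaluating z = -9x1 - 6x2 at each vertex:
  (0, 0): z = 0
  (7, 0): z = -63
  (0, 1.75): z = -10.5

The minimum is at (7, 0) with z = -63.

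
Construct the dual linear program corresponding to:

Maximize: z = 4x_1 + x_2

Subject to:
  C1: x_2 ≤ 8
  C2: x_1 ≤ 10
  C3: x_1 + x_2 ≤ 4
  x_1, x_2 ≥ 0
Minimize: z = 8y1 + 10y2 + 4y3

Subject to:
  C1: -y2 - y3 ≤ -4
  C2: -y1 - y3 ≤ -1
  y1, y2, y3 ≥ 0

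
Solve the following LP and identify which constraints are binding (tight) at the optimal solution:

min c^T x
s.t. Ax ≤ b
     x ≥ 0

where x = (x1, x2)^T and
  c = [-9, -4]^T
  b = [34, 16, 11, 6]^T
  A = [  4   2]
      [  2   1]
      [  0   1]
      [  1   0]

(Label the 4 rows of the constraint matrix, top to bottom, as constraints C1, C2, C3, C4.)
Optimal: x1 = 6, x2 = 4
Slack at optimum:
  C1: slack = 2
  C2: slack = 0 (binding)
  C3: slack = 7
  C4: slack = 0 (binding)
  x1 ≥ 0: x1 = 6
  x2 ≥ 0: x2 = 4
Binding constraints: C2, C4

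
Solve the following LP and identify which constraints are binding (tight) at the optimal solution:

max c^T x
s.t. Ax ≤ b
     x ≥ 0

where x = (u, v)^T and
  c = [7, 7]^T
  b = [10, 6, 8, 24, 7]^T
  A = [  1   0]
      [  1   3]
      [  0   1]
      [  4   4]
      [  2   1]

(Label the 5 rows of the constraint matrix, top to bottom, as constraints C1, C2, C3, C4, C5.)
Optimal: u = 3, v = 1
Slack at optimum:
  C1: slack = 7
  C2: slack = 0 (binding)
  C3: slack = 7
  C4: slack = 8
  C5: slack = 0 (binding)
  u ≥ 0: u = 3
  v ≥ 0: v = 1
Binding constraints: C2, C5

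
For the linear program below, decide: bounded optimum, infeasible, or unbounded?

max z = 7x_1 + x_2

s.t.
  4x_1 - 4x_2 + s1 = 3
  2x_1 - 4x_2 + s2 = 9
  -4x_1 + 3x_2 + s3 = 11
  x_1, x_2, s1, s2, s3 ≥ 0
Feasible point: (0, 0) satisfies every constraint, so the LP is feasible.
Direction d = (1, 1): for each constraint row a, a·d ≤ 0 —
  (4)(1) + (-4)(1) = 0 ≤ 0
  (2)(1) + (-4)(1) = -2 ≤ 0
  (-4)(1) + (3)(1) = -1 ≤ 0
and d ≥ 0, so (0, 0) + t·d stays feasible for every t ≥ 0. Along this ray z = 7x_1 + x_2 changes by 8 per unit t, so z → +∞.

Unbounded — the objective can increase without bound over the feasible region.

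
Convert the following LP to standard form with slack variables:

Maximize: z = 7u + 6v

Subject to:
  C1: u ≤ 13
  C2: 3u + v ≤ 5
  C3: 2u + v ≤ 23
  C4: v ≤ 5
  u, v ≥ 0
max z = 7u + 6v

s.t.
  u + s1 = 13
  3u + v + s2 = 5
  2u + v + s3 = 23
  v + s4 = 5
  u, v, s1, s2, s3, s4 ≥ 0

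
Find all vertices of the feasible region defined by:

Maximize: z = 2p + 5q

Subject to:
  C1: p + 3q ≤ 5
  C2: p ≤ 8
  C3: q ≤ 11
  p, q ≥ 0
Each vertex is the intersection of two constraint boundaries that also satisfies all remaining constraints:
  p = 0 and q = 0 → (0, 0)
  p + 3q = 5 and q = 0 → (5, 0)
  p + 3q = 5 and p = 0 → (0, 1.667)

Vertices: (0, 0), (5, 0), (0, 1.667)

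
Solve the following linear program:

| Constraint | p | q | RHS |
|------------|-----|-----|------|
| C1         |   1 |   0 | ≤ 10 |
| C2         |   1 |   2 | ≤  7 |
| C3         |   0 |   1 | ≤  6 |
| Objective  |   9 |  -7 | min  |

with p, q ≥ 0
p = 0, q = 3.5, z = -24.5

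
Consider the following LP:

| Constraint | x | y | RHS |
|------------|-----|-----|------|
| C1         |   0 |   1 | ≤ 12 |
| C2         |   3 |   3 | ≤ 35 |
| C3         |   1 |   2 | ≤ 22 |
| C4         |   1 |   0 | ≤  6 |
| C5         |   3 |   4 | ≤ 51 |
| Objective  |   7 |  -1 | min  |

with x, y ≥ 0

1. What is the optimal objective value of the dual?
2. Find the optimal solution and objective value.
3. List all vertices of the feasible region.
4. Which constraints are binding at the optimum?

1. -11 (by strong duality, equal to the primal optimum)
2. x = 0, y = 11, z = -11
3. (0, 0), (6, 0), (6, 5.667), (1.333, 10.33), (0, 11)
4. C3, x ≥ 0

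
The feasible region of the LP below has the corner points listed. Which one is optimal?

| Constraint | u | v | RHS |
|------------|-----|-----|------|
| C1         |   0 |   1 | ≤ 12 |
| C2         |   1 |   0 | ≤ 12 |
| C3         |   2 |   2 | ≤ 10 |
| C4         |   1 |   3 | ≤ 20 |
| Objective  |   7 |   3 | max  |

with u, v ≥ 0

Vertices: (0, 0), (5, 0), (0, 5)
(5, 0) with z = 35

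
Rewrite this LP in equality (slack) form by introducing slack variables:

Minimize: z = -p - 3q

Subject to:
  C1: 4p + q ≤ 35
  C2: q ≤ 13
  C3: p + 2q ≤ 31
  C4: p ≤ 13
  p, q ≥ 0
min z = -p - 3q

s.t.
  4p + q + s1 = 35
  q + s2 = 13
  p + 2q + s3 = 31
  p + s4 = 13
  p, q, s1, s2, s3, s4 ≥ 0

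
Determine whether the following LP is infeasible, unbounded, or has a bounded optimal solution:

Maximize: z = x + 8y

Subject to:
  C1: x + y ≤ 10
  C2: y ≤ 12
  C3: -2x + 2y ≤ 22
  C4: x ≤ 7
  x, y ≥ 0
The point (0, 10) satisfies every constraint, so the LP is feasible; the constraints give x ≤ 7 and y ≤ 12, which with x, y ≥ 0 keep the feasible region inside a bounded box. A feasible, bounded LP attains a finite optimum at a vertex.

Bounded optimum: z* = 80 at (0, 10).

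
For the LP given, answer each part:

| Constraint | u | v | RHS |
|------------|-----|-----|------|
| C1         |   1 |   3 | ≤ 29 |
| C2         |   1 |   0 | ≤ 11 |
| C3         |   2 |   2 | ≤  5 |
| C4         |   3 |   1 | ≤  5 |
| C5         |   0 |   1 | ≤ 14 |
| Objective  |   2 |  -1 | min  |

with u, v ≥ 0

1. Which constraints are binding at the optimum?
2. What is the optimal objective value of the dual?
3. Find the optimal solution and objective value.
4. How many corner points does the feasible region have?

1. C3, u ≥ 0
2. -2.5 (by strong duality, equal to the primal optimum)
3. u = 0, v = 2.5, z = -2.5
4. 4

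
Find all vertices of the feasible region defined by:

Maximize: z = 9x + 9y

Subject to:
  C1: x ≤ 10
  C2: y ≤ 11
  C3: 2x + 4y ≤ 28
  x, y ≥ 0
Each vertex is the intersection of two constraint boundaries that also satisfies all remaining constraints:
  x = 0 and y = 0 → (0, 0)
  x = 10 and y = 0 → (10, 0)
  x = 10 and 2x + 4y = 28 → (10, 2)
  2x + 4y = 28 and x = 0 → (0, 7)

Vertices: (0, 0), (10, 0), (10, 2), (0, 7)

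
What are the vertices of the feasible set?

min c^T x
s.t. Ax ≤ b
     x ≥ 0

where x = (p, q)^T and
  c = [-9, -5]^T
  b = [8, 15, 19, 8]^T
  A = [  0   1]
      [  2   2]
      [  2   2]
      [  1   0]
Each vertex is the intersection of two constraint boundaries that also satisfies all remaining constraints:
  p = 0 and q = 0 → (0, 0)
  2p + 2q = 15 and q = 0 → (7.5, 0)
  2p + 2q = 15 and p = 0 → (0, 7.5)

Vertices: (0, 0), (7.5, 0), (0, 7.5)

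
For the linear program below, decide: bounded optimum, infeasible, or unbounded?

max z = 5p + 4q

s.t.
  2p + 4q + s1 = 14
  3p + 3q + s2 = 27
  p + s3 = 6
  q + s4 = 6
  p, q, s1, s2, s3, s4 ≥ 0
The point (6, 0.5) satisfies every constraint, so the LP is feasible; the constraints give p ≤ 6 and q ≤ 6, which with p, q ≥ 0 keep the feasible region inside a bounded box. A feasible, bounded LP attains a finite optimum at a vertex.

Evaluating z = 5p + 4q at each vertex:
  (0, 0): z = 0
  (6, 0): z = 30
  (6, 0.5): z = 32
  (0, 3.5): z = 14

Bounded optimum: z* = 32 at (6, 0.5).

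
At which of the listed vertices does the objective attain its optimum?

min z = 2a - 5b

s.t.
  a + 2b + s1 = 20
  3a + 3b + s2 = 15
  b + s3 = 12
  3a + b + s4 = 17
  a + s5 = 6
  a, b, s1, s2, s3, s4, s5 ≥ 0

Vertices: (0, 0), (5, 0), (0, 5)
Evaluating z = 2a - 5b at each vertex:
  (0, 0): z = 0
  (5, 0): z = 10
  (0, 5): z = -25

The smallest value is z = -25, attained at (0, 5).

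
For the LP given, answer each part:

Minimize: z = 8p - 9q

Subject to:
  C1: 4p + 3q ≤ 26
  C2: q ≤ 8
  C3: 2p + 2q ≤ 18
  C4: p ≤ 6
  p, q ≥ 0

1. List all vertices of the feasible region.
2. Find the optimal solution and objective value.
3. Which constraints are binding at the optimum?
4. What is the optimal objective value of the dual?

1. (0, 0), (6, 0), (6, 0.6667), (0.5, 8), (0, 8)
2. p = 0, q = 8, z = -72
3. C2, p ≥ 0
4. -72 (by strong duality, equal to the primal optimum)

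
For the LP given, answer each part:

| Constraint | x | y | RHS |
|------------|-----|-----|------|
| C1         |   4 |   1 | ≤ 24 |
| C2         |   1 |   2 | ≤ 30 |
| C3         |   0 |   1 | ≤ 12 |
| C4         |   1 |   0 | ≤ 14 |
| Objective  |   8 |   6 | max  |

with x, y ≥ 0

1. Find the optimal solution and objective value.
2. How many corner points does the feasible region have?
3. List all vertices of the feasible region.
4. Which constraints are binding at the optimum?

1. x = 3, y = 12, z = 96
2. 4
3. (0, 0), (6, 0), (3, 12), (0, 12)
4. C1, C3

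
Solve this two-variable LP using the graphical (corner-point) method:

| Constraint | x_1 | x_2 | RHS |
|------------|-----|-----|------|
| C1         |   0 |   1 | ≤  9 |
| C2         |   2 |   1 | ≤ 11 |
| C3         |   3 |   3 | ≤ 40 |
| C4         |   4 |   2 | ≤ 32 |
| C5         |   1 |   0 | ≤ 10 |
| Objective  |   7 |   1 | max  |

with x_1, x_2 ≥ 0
x_1 = 5.5, x_2 = 0, z = 38.5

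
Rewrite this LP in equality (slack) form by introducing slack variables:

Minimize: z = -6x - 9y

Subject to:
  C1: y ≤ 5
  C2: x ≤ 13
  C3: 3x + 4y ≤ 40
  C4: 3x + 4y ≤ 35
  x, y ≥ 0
min z = -6x - 9y

s.t.
  y + s1 = 5
  x + s2 = 13
  3x + 4y + s3 = 40
  3x + 4y + s4 = 35
  x, y, s1, s2, s3, s4 ≥ 0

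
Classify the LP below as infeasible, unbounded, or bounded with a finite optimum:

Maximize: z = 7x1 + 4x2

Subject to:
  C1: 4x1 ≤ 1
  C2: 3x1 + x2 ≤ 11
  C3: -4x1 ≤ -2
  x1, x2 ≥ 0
C1 requires 4x1 ≤ 1, while C3 (-4x1 ≤ -2) is equivalent to 4x1 ≥ 2. Together they would need 2 ≤ 4x1 ≤ 1, which is impossible since 2 > 1. No point satisfies all constraints.

Infeasible — the constraint set is empty.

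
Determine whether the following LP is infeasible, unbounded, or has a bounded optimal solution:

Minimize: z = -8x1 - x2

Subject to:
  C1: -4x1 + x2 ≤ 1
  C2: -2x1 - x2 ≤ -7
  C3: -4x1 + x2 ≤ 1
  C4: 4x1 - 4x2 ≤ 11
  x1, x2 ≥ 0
Feasible point: (3, 1) satisfies every constraint, so the LP is feasible.
Direction d = (1, 1): for each constraint row a, a·d ≤ 0 —
  (-4)(1) + (1)(1) = -3 ≤ 0
  (-2)(1) + (-1)(1) = -3 ≤ 0
  (-4)(1) + (1)(1) = -3 ≤ 0
  (4)(1) + (-4)(1) = 0 ≤ 0
and d ≥ 0, so (3, 1) + t·d stays feasible for every t ≥ 0. Along this ray z = -8x1 - x2 changes by -9 per unit t, so z → −∞.

Unbounded — the objective can decrease without bound over the feasible region.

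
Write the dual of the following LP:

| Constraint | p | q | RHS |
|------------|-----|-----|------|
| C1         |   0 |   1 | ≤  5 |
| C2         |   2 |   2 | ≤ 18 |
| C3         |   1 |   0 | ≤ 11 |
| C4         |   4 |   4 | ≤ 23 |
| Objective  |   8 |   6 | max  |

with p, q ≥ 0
Minimize: z = 5y1 + 18y2 + 11y3 + 23y4

Subject to:
  C1: -2y2 - y3 - 4y4 ≤ -8
  C2: -y1 - 2y2 - 4y4 ≤ -6
  y1, y2, y3, y4 ≥ 0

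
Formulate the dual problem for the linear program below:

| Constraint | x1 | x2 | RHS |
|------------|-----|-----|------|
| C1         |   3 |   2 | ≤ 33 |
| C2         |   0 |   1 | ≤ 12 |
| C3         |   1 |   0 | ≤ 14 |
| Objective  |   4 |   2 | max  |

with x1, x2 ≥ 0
Minimize: z = 33y1 + 12y2 + 14y3

Subject to:
  C1: -3y1 - y3 ≤ -4
  C2: -2y1 - y2 ≤ -2
  y1, y2, y3 ≥ 0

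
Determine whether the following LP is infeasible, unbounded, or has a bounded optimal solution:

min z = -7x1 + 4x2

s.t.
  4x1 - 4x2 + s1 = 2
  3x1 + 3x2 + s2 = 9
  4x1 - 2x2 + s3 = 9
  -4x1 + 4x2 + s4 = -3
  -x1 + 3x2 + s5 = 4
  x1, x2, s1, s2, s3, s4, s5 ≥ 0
The row 4x1 - 4x2 + s1 = 2 with s1 ≥ 0 requires 4x1 - 4x2 ≤ 2, while the row -4x1 + 4x2 + s4 = -3 with s4 ≥ 0 is equivalent to 4x1 - 4x2 ≥ 3. Together they would need 3 ≤ 4x1 - 4x2 ≤ 2, which is impossible since 3 > 2. No point satisfies all constraints.

Infeasible — the constraint set is empty.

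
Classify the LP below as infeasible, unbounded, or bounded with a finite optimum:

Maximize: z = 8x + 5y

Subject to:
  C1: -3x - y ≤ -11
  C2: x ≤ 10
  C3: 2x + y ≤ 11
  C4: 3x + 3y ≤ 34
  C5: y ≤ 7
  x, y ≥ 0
The point (2, 7) satisfies every constraint, so the LP is feasible; the constraints give x ≤ 10 and y ≤ 7, which with x, y ≥ 0 keep the feasible region inside a bounded box. A feasible, bounded LP attains a finite optimum at a vertex.

Evaluating z = 8x + 5y at each vertex:
  (3.667, 0): z = 29.33
  (5.5, 0): z = 44
  (2, 7): z = 51
  (1.333, 7): z = 45.67

Feasible with finite optimum z* = 51 at (2, 7).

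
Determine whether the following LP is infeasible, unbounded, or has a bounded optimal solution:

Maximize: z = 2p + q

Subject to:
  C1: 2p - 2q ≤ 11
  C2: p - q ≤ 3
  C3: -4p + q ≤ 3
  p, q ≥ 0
Feasible point: (0, 0) satisfies every constraint, so the LP is feasible.
Direction d = (1, 1): for each constraint row a, a·d ≤ 0 —
  (2)(1) + (-2)(1) = 0 ≤ 0
  (1)(1) + (-1)(1) = 0 ≤ 0
  (-4)(1) + (1)(1) = -3 ≤ 0
and d ≥ 0, so (0, 0) + t·d stays feasible for every t ≥ 0. Along this ray z = 2p + q changes by 3 per unit t, so z → +∞.

The LP is unbounded; z can be made arbitrarily large.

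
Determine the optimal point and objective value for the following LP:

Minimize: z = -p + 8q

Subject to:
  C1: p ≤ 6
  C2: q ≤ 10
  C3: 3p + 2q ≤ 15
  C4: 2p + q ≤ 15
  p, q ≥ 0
Each vertex is the intersection of two constraint boundaries that also satisfies all remaining constraints:
  p = 0 and q = 0 → (0, 0)
  3p + 2q = 15 and q = 0 → (5, 0)
  3p + 2q = 15 and p = 0 → (0, 7.5)

Evaluating z = -p + 8q at each vertex:
  (0, 0): z = 0
  (5, 0): z = -5
  (0, 7.5): z = 60

The minimum is at (5, 0) with z = -5.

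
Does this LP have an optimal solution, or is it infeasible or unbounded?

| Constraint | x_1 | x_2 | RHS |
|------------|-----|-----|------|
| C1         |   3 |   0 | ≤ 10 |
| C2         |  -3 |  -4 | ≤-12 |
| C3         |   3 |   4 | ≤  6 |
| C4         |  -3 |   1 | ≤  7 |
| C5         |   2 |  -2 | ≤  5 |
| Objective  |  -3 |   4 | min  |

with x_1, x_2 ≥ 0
C3 requires 3x_1 + 4x_2 ≤ 6, while C2 (-3x_1 - 4x_2 ≤ -12) is equivalent to 3x_1 + 4x_2 ≥ 12. Together they would need 12 ≤ 3x_1 + 4x_2 ≤ 6, which is impossible since 12 > 6. No point satisfies all constraints.

Infeasible — the constraint set is empty.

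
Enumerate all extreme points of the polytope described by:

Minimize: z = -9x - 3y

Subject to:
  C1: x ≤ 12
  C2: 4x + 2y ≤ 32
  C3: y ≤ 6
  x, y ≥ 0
Each vertex is the intersection of two constraint boundaries that also satisfies all remaining constraints:
  x = 0 and y = 0 → (0, 0)
  4x + 2y = 32 and y = 0 → (8, 0)
  4x + 2y = 32 and y = 6 → (5, 6)
  y = 6 and x = 0 → (0, 6)

Vertices: (0, 0), (8, 0), (5, 6), (0, 6)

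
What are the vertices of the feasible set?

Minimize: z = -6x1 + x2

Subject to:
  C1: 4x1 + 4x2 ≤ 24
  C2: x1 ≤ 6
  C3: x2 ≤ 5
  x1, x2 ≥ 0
Each vertex is the intersection of two constraint boundaries that also satisfies all remaining constraints:
  x1 = 0 and x2 = 0 → (0, 0)
  4x1 + 4x2 = 24 and x1 = 6 → (6, 0)
  4x1 + 4x2 = 24 and x2 = 5 → (1, 5)
  x2 = 5 and x1 = 0 → (0, 5)

Vertices: (0, 0), (6, 0), (1, 5), (0, 5)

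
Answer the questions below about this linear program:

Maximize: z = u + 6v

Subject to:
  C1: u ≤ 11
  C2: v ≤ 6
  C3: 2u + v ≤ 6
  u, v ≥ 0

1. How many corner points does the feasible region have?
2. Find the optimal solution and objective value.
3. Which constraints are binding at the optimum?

1. 3
2. u = 0, v = 6, z = 36
3. C2, C3, u ≥ 0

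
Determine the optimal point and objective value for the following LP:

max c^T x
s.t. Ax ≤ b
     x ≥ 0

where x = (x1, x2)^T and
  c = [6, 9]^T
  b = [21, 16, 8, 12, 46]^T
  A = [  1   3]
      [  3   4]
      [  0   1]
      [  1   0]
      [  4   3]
Each vertex is the intersection of two constraint boundaries that also satisfies all remaining constraints:
  x1 = 0 and x2 = 0 → (0, 0)
  3x1 + 4x2 = 16 and x2 = 0 → (5.333, 0)
  3x1 + 4x2 = 16 and x1 = 0 → (0, 4)

Evaluating z = 6x1 + 9x2 at each vertex:
  (0, 0): z = 0
  (5.333, 0): z = 32
  (0, 4): z = 36

The maximum is at (0, 4) with z = 36.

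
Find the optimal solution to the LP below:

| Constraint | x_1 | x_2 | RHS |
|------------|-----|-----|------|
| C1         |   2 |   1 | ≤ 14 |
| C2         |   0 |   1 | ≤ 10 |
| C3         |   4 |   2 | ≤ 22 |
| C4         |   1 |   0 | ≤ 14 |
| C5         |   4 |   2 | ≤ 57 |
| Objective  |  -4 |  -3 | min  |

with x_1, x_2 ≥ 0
Each vertex is the intersection of two constraint boundaries that also satisfies all remaining constraints:
  x_1 = 0 and x_2 = 0 → (0, 0)
  4x_1 + 2x_2 = 22 and x_2 = 0 → (5.5, 0)
  x_2 = 10 and 4x_1 + 2x_2 = 22 → (0.5, 10)
  x_2 = 10 and x_1 = 0 → (0, 10)

Evaluating z = -4x_1 - 3x_2 at each vertex:
  (0, 0): z = 0
  (5.5, 0): z = -22
  (0.5, 10): z = -32
  (0, 10): z = -30

The minimum is at (0.5, 10) with z = -32.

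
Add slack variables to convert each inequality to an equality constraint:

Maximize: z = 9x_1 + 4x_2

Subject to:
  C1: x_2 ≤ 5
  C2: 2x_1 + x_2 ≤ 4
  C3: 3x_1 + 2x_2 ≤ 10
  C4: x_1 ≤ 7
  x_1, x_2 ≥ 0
max z = 9x_1 + 4x_2

s.t.
  x_2 + s1 = 5
  2x_1 + x_2 + s2 = 4
  3x_1 + 2x_2 + s3 = 10
  x_1 + s4 = 7
  x_1, x_2, s1, s2, s3, s4 ≥ 0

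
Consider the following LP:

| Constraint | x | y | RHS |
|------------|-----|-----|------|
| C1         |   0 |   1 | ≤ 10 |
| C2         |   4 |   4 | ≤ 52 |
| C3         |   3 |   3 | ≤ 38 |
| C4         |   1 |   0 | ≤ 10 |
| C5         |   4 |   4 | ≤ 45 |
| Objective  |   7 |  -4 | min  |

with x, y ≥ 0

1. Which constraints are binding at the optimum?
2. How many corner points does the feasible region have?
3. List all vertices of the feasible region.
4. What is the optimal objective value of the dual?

1. C1, x ≥ 0
2. 5
3. (0, 0), (10, 0), (10, 1.25), (1.25, 10), (0, 10)
4. -40 (by strong duality, equal to the primal optimum)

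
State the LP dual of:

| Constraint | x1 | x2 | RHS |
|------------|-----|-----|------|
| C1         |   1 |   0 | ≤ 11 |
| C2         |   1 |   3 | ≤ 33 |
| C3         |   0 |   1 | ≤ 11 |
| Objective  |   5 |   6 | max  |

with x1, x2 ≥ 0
Minimize: z = 11y1 + 33y2 + 11y3

Subject to:
  C1: -y1 - y2 ≤ -5
  C2: -3y2 - y3 ≤ -6
  y1, y2, y3 ≥ 0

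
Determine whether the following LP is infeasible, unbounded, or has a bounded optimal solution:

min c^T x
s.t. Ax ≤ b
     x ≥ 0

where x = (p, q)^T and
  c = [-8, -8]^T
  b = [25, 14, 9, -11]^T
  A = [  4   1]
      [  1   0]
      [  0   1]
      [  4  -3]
The point (4, 9) satisfies every constraint, so the LP is feasible; the constraints give p ≤ 14 and q ≤ 9, which with p, q ≥ 0 keep the feasible region inside a bounded box. A feasible, bounded LP attains a finite optimum at a vertex.

Bounded optimum: z* = -104 at (4, 9).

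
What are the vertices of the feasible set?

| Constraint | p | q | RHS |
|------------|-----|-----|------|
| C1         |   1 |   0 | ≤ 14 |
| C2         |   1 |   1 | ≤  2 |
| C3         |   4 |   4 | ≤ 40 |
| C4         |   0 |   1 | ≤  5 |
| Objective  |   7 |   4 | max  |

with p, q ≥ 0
Each vertex is the intersection of two constraint boundaries that also satisfies all remaining constraints:
  p = 0 and q = 0 → (0, 0)
  p + q = 2 and q = 0 → (2, 0)
  p + q = 2 and p = 0 → (0, 2)

Vertices: (0, 0), (2, 0), (0, 2)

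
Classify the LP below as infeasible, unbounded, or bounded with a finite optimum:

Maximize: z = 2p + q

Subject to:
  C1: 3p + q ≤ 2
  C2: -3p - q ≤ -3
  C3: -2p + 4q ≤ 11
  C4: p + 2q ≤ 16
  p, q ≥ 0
C1 requires 3p + q ≤ 2, while C2 (-3p - q ≤ -3) is equivalent to 3p + q ≥ 3. Together they would need 3 ≤ 3p + q ≤ 2, which is impossible since 3 > 2. No point satisfies all constraints.

The feasible region is empty; the LP is infeasible.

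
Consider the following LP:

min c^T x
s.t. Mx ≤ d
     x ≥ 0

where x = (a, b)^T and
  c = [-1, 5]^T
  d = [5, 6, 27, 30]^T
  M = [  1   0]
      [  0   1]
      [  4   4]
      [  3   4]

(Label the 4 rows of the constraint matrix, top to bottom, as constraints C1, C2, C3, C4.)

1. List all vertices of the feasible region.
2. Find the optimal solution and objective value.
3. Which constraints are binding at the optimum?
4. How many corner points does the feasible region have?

1. (0, 0), (5, 0), (5, 1.75), (0.75, 6), (0, 6)
2. a = 5, b = 0, z = -5
3. C1, b ≥ 0
4. 5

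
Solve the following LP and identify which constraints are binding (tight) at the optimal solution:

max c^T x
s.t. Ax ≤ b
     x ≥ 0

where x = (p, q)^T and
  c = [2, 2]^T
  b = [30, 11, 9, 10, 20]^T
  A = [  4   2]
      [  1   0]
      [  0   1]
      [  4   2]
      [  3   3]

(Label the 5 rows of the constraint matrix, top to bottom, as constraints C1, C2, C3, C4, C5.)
Optimal: p = 0, q = 5
Slack at optimum:
  C1: slack = 20
  C2: slack = 11
  C3: slack = 4
  C4: slack = 0 (binding)
  C5: slack = 5
  p ≥ 0: p = 0 (binding)
  q ≥ 0: q = 5
Binding constraints: C4, p ≥ 0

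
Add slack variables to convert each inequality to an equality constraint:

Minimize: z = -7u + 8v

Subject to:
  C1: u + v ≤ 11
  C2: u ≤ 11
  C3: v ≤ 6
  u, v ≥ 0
min z = -7u + 8v

s.t.
  u + v + s1 = 11
  u + s2 = 11
  v + s3 = 6
  u, v, s1, s2, s3 ≥ 0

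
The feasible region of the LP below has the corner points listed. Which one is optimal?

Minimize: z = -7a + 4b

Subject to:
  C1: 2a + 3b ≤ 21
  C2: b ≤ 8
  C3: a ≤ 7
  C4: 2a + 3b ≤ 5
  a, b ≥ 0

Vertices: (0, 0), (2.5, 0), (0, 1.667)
(2.5, 0) with z = -17.5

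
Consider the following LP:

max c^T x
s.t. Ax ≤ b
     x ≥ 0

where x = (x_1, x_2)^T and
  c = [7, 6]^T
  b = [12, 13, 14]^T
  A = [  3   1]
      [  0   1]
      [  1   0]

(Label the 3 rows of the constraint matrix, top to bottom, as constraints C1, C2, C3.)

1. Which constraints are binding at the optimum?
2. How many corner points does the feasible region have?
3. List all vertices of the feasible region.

1. C1, x_1 ≥ 0
2. 3
3. (0, 0), (4, 0), (0, 12)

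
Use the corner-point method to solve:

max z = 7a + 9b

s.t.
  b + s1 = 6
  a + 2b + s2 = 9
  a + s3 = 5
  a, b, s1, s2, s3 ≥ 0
a = 5, b = 2, z = 53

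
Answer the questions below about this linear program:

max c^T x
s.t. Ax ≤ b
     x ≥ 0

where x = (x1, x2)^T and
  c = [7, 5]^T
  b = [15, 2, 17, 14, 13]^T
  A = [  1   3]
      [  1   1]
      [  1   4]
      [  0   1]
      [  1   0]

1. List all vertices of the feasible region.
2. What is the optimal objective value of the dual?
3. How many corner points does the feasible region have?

1. (0, 0), (2, 0), (0, 2)
2. 14 (by strong duality, equal to the primal optimum)
3. 3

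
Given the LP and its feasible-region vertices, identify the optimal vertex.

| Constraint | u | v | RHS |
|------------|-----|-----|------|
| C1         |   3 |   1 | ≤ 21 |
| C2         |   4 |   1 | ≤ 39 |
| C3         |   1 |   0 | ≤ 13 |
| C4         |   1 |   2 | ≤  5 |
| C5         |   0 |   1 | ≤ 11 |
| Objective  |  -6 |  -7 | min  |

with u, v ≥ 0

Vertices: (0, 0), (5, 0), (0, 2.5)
(5, 0) with z = -30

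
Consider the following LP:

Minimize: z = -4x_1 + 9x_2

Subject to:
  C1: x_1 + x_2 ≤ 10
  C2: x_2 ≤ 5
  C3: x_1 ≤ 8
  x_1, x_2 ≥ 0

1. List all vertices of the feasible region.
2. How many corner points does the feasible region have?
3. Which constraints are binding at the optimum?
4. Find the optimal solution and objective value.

1. (0, 0), (8, 0), (8, 2), (5, 5), (0, 5)
2. 5
3. C3, x_2 ≥ 0
4. x_1 = 8, x_2 = 0, z = -32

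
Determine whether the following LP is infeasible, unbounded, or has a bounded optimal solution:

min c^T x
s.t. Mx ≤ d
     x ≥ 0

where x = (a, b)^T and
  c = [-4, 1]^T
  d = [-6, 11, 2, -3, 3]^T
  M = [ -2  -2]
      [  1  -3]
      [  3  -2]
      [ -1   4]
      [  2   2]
One constraint requires 2a + 2b ≤ 3, while the constraint -2a - 2b ≤ -6 is equivalent to 2a + 2b ≥ 6. Together they would need 6 ≤ 2a + 2b ≤ 3, which is impossible since 6 > 3. No point satisfies all constraints.

Infeasible — the constraint set is empty.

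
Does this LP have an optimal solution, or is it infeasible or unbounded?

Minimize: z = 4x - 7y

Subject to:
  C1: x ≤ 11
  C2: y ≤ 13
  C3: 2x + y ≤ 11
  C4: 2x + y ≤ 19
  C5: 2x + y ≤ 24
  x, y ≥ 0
The point (0, 11) satisfies every constraint, so the LP is feasible; the constraints give x ≤ 11 and y ≤ 13, which with x, y ≥ 0 keep the feasible region inside a bounded box. A feasible, bounded LP attains a finite optimum at a vertex.

Feasible with finite optimum z* = -77 at (0, 11).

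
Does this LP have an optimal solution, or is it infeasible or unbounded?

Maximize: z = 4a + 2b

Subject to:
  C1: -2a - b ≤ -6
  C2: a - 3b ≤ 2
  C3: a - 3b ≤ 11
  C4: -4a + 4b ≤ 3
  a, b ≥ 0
Feasible point: (2, 2) satisfies every constraint, so the LP is feasible.
Direction d = (1, 1): for each constraint row a, a·d ≤ 0 —
  (-2)(1) + (-1)(1) = -3 ≤ 0
  (1)(1) + (-3)(1) = -2 ≤ 0
  (1)(1) + (-3)(1) = -2 ≤ 0
  (-4)(1) + (4)(1) = 0 ≤ 0
and d ≥ 0, so (2, 2) + t·d stays feasible for every t ≥ 0. Along this ray z = 4a + 2b changes by 6 per unit t, so z → +∞.

Unbounded: there is a feasible ray along which z → +∞.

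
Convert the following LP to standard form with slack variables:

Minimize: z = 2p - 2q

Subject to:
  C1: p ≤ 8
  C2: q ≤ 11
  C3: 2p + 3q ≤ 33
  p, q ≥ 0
min z = 2p - 2q

s.t.
  p + s1 = 8
  q + s2 = 11
  2p + 3q + s3 = 33
  p, q, s1, s2, s3 ≥ 0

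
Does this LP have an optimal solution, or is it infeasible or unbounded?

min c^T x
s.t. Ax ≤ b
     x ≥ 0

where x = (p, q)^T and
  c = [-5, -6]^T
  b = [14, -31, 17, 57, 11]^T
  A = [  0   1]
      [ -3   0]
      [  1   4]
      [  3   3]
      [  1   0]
The point (11, 1.5) satisfies every constraint, so the LP is feasible; the constraints give p ≤ 11 and q ≤ 14, which with p, q ≥ 0 keep the feasible region inside a bounded box. A feasible, bounded LP attains a finite optimum at a vertex.

The LP has an optimal solution: (11, 1.5) with z = -64.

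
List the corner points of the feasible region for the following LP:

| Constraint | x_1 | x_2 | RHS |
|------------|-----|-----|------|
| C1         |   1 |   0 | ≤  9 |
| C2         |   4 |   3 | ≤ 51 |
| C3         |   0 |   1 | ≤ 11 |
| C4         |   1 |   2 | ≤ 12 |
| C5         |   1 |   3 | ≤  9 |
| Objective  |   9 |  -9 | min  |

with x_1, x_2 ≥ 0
Each vertex is the intersection of two constraint boundaries that also satisfies all remaining constraints:
  x_1 = 0 and x_2 = 0 → (0, 0)
  x_1 = 9 and x_1 + 3x_2 = 9 → (9, 0)
  x_1 + 3x_2 = 9 and x_1 = 0 → (0, 3)

Vertices: (0, 0), (9, 0), (0, 3)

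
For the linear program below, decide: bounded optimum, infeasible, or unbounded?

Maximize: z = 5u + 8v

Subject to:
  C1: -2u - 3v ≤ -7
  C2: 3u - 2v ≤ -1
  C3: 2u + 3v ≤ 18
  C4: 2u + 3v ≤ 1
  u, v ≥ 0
C4 requires 2u + 3v ≤ 1, while C1 (-2u - 3v ≤ -7) is equivalent to 2u + 3v ≥ 7. Together they would need 7 ≤ 2u + 3v ≤ 1, which is impossible since 7 > 1. No point satisfies all constraints.

The feasible region is empty; the LP is infeasible.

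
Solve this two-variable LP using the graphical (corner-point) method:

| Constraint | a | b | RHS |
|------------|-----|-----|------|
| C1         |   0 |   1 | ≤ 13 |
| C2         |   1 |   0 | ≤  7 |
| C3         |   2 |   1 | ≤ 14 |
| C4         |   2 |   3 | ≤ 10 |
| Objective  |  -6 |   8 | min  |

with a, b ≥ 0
Each vertex is the intersection of two constraint boundaries that also satisfies all remaining constraints:
  a = 0 and b = 0 → (0, 0)
  2a + 3b = 10 and b = 0 → (5, 0)
  2a + 3b = 10 and a = 0 → (0, 3.333)

Evaluating z = -6a + 8b at each vertex:
  (0, 0): z = 0
  (5, 0): z = -30
  (0, 3.333): z = 26.67

The minimum is at (5, 0) with z = -30.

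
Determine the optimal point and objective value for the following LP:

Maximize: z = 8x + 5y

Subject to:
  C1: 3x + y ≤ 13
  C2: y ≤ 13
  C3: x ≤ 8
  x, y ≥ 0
Each vertex is the intersection of two constraint boundaries that also satisfies all remaining constraints:
  x = 0 and y = 0 → (0, 0)
  3x + y = 13 and y = 0 → (4.333, 0)
  3x + y = 13 and y = 13 → (0, 13)

Evaluating z = 8x + 5y at each vertex:
  (0, 0): z = 0
  (4.333, 0): z = 34.67
  (0, 13): z = 65

The maximum is at (0, 13) with z = 65.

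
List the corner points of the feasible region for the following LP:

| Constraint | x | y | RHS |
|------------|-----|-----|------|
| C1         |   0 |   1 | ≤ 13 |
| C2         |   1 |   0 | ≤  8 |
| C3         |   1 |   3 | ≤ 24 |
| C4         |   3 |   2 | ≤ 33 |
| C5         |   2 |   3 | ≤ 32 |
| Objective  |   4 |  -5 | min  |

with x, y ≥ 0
Each vertex is the intersection of two constraint boundaries that also satisfies all remaining constraints:
  x = 0 and y = 0 → (0, 0)
  x = 8 and y = 0 → (8, 0)
  x = 8 and 3x + 2y = 33 → (8, 4.5)
  x + 3y = 24 and 3x + 2y = 33 → (7.286, 5.571)
  x + 3y = 24 and x = 0 → (0, 8)

Vertices: (0, 0), (8, 0), (8, 4.5), (7.286, 5.571), (0, 8)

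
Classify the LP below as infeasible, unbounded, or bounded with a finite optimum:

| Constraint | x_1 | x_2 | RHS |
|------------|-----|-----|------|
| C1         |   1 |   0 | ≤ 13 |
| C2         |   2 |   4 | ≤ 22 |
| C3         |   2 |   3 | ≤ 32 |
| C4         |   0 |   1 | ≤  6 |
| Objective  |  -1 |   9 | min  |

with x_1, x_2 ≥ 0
The point (11, 0) satisfies every constraint, so the LP is feasible; the constraints give x_1 ≤ 13 and x_2 ≤ 6, which with x_1, x_2 ≥ 0 keep the feasible region inside a bounded box. A feasible, bounded LP attains a finite optimum at a vertex.

Evaluating z = -x_1 + 9x_2 at each vertex:
  (0, 0): z = 0
  (11, 0): z = -11
  (0, 5.5): z = 49.5

The LP has an optimal solution: (11, 0) with z = -11.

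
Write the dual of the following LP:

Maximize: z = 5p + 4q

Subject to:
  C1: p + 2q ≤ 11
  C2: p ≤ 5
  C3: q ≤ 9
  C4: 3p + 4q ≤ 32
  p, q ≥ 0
Minimize: z = 11y1 + 5y2 + 9y3 + 32y4

Subject to:
  C1: -y1 - y2 - 3y4 ≤ -5
  C2: -2y1 - y3 - 4y4 ≤ -4
  y1, y2, y3, y4 ≥ 0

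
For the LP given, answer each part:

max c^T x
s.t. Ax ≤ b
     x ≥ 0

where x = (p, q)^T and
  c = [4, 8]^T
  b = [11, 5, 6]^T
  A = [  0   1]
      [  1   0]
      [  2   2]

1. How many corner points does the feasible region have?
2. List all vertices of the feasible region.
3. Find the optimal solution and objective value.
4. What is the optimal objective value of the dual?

1. 3
2. (0, 0), (3, 0), (0, 3)
3. p = 0, q = 3, z = 24
4. 24 (by strong duality, equal to the primal optimum)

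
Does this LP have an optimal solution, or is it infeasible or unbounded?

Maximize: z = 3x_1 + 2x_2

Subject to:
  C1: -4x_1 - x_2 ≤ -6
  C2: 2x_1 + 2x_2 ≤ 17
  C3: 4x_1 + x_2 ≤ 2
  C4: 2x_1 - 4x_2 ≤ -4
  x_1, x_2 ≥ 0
C3 requires 4x_1 + x_2 ≤ 2, while C1 (-4x_1 - x_2 ≤ -6) is equivalent to 4x_1 + x_2 ≥ 6. Together they would need 6 ≤ 4x_1 + x_2 ≤ 2, which is impossible since 6 > 2. No point satisfies all constraints.

The feasible region is empty; the LP is infeasible.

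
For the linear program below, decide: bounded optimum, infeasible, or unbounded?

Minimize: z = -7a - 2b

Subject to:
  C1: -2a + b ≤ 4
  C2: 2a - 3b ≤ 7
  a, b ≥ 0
Feasible point: (0, 0) satisfies every constraint, so the LP is feasible.
Direction d = (1, 1): for each constraint row a, a·d ≤ 0 —
  (-2)(1) + (1)(1) = -1 ≤ 0
  (2)(1) + (-3)(1) = -1 ≤ 0
and d ≥ 0, so (0, 0) + t·d stays feasible for every t ≥ 0. Along this ray z = -7a - 2b changes by -9 per unit t, so z → −∞.

The LP is unbounded; z can be made arbitrarily small.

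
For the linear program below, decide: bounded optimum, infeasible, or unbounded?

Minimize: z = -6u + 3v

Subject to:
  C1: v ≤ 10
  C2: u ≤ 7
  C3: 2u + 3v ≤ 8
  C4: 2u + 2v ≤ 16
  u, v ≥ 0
The point (4, 0) satisfies every constraint, so the LP is feasible; the constraints give u ≤ 7 and v ≤ 10, which with u, v ≥ 0 keep the feasible region inside a bounded box. A feasible, bounded LP attains a finite optimum at a vertex.

Evaluating z = -6u + 3v at each vertex:
  (0, 0): z = 0
  (4, 0): z = -24
  (0, 2.667): z = 8

Feasible with finite optimum z* = -24 at (4, 0).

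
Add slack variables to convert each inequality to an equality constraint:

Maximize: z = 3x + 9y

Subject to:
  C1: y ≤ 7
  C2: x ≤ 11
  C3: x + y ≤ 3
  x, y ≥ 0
max z = 3x + 9y

s.t.
  y + s1 = 7
  x + s2 = 11
  x + y + s3 = 3
  x, y, s1, s2, s3 ≥ 0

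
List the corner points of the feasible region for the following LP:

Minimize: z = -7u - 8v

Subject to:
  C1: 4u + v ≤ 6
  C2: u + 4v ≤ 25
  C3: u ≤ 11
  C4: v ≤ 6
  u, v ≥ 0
Each vertex is the intersection of two constraint boundaries that also satisfies all remaining constraints:
  u = 0 and v = 0 → (0, 0)
  4u + v = 6 and v = 0 → (1.5, 0)
  4u + v = 6 and v = 6 → (0, 6)

Vertices: (0, 0), (1.5, 0), (0, 6)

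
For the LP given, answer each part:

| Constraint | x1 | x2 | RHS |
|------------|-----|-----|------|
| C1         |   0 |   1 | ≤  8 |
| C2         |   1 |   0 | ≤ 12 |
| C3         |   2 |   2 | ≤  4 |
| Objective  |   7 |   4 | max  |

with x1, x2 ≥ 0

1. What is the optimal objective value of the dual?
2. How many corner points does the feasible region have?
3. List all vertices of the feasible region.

1. 14 (by strong duality, equal to the primal optimum)
2. 3
3. (0, 0), (2, 0), (0, 2)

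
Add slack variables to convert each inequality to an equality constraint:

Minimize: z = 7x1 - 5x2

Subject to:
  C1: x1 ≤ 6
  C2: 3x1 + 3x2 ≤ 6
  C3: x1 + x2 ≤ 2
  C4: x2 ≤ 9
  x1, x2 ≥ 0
min z = 7x1 - 5x2

s.t.
  x1 + s1 = 6
  3x1 + 3x2 + s2 = 6
  x1 + x2 + s3 = 2
  x2 + s4 = 9
  x1, x2, s1, s2, s3, s4 ≥ 0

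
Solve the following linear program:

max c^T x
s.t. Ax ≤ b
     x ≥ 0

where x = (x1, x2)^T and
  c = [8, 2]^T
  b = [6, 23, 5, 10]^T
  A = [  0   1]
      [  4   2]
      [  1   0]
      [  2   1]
Each vertex is the intersection of two constraint boundaries that also satisfies all remaining constraints:
  x1 = 0 and x2 = 0 → (0, 0)
  x1 = 5 and 2x1 + x2 = 10 → (5, 0)
  x2 = 6 and 2x1 + x2 = 10 → (2, 6)
  x2 = 6 and x1 = 0 → (0, 6)

Evaluating z = 8x1 + 2x2 at each vertex:
  (0, 0): z = 0
  (5, 0): z = 40
  (2, 6): z = 28
  (0, 6): z = 12

The maximum is at (5, 0) with z = 40.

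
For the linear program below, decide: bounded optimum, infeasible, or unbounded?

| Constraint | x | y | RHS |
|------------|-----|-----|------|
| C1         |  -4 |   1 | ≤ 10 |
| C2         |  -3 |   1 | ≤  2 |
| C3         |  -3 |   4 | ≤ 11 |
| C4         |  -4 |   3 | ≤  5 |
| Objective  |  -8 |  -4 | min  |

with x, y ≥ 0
Feasible point: (0, 0) satisfies every constraint, so the LP is feasible.
Direction d = (1, 0): for each constraint row a, a·d ≤ 0 —
  (-4)(1) + (1)(0) = -4 ≤ 0
  (-3)(1) + (1)(0) = -3 ≤ 0
  (-3)(1) + (4)(0) = -3 ≤ 0
  (-4)(1) + (3)(0) = -4 ≤ 0
and d ≥ 0, so (0, 0) + t·d stays feasible for every t ≥ 0. Along this ray z = -8x - 4y changes by -8 per unit t, so z → −∞.

Unbounded: there is a feasible ray along which z → −∞.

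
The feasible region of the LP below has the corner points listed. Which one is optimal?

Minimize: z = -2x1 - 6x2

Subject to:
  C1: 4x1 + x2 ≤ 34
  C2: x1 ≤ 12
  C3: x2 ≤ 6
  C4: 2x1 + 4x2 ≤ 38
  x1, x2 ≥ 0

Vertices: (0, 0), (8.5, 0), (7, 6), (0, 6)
Evaluating z = -2x1 - 6x2 at each vertex:
  (0, 0): z = 0
  (8.5, 0): z = -17
  (7, 6): z = -50
  (0, 6): z = -36

The smallest value is z = -50, attained at (7, 6).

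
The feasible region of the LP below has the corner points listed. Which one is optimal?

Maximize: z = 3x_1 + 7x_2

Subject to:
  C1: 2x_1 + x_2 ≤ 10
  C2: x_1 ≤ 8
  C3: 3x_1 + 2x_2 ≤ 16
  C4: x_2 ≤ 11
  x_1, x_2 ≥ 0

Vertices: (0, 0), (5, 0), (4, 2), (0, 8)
Evaluating z = 3x_1 + 7x_2 at each vertex:
  (0, 0): z = 0
  (5, 0): z = 15
  (4, 2): z = 26
  (0, 8): z = 56

The largest value is z = 56, attained at (0, 8).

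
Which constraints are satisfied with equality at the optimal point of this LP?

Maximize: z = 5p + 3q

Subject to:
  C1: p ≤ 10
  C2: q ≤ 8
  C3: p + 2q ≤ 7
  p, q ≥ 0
Optimal: p = 7, q = 0
Slack at optimum:
  C1: slack = 3
  C2: slack = 8
  C3: slack = 0 (binding)
  p ≥ 0: p = 7
  q ≥ 0: q = 0 (binding)
Binding constraints: C3, q ≥ 0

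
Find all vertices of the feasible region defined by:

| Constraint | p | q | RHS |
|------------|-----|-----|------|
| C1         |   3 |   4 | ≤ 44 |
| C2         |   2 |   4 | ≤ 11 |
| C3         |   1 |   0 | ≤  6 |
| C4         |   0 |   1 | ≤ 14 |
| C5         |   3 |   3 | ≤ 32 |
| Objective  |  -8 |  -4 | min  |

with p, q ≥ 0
Each vertex is the intersection of two constraint boundaries that also satisfies all remaining constraints:
  p = 0 and q = 0 → (0, 0)
  2p + 4q = 11 and q = 0 → (5.5, 0)
  2p + 4q = 11 and p = 0 → (0, 2.75)

Vertices: (0, 0), (5.5, 0), (0, 2.75)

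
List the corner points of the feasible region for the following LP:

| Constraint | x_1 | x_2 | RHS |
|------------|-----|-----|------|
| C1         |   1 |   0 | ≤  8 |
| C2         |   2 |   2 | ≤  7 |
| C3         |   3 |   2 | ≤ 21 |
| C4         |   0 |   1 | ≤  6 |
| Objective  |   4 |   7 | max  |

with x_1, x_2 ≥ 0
Each vertex is the intersection of two constraint boundaries that also satisfies all remaining constraints:
  x_1 = 0 and x_2 = 0 → (0, 0)
  2x_1 + 2x_2 = 7 and x_2 = 0 → (3.5, 0)
  2x_1 + 2x_2 = 7 and x_1 = 0 → (0, 3.5)

Vertices: (0, 0), (3.5, 0), (0, 3.5)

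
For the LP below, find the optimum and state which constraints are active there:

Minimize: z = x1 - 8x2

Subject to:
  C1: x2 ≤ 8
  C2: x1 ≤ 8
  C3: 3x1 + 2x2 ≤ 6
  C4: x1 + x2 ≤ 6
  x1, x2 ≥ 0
Optimal: x1 = 0, x2 = 3
Binding: C3, x1 ≥ 0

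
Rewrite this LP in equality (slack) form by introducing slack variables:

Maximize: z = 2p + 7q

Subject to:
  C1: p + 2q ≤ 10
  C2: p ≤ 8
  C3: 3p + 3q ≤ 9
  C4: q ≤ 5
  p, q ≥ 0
max z = 2p + 7q

s.t.
  p + 2q + s1 = 10
  p + s2 = 8
  3p + 3q + s3 = 9
  q + s4 = 5
  p, q, s1, s2, s3, s4 ≥ 0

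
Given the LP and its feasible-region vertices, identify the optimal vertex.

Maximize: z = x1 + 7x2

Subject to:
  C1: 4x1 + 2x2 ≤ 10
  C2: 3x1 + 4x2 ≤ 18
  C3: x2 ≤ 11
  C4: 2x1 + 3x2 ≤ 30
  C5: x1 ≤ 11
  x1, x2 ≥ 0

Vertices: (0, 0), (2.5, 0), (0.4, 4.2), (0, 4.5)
Evaluating z = x1 + 7x2 at each vertex:
  (0, 0): z = 0
  (2.5, 0): z = 2.5
  (0.4, 4.2): z = 29.8
  (0, 4.5): z = 31.5

The largest value is z = 31.5, attained at (0, 4.5).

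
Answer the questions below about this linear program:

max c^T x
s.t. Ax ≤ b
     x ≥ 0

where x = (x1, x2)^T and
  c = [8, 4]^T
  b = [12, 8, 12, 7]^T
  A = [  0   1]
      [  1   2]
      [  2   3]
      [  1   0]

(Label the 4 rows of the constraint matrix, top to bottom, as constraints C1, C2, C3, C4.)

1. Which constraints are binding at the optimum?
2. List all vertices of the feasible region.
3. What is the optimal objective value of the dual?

1. C3, x2 ≥ 0
2. (0, 0), (6, 0), (0, 4)
3. 48 (by strong duality, equal to the primal optimum)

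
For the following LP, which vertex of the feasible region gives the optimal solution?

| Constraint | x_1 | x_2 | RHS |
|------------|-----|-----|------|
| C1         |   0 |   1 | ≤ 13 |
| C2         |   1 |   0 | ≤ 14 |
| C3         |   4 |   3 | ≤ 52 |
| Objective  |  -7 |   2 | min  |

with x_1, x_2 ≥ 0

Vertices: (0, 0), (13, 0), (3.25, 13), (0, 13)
Evaluating z = -7x_1 + 2x_2 at each vertex:
  (0, 0): z = 0
  (13, 0): z = -91
  (3.25, 13): z = 3.25
  (0, 13): z = 26

The smallest value is z = -91, attained at (13, 0).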